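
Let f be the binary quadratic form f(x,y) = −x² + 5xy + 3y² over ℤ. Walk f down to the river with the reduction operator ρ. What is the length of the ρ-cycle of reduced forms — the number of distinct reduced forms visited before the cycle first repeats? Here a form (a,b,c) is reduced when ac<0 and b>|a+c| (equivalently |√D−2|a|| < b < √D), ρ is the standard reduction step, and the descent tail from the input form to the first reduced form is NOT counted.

D = 37, ⌊√D⌋ = 6
river: ρ → (3,1,-3)
river: ρ → (-3,5,1)
river: ρ → (1,5,-3)
river: ρ → (-3,1,3)
river: ρ → (3,5,-1)
river: ρ → (-1,5,3)
ρ-cycle length = 6 (tail of 0 descent steps not counted)

6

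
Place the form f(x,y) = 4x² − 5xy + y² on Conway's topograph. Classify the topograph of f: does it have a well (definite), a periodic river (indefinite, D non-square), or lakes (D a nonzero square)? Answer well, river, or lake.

D = b²−4ac = (-5)² − 4·4·1 = 9
D = 3² is a perfect square ⇒ form factors over ℤ ⇒ lakes

lake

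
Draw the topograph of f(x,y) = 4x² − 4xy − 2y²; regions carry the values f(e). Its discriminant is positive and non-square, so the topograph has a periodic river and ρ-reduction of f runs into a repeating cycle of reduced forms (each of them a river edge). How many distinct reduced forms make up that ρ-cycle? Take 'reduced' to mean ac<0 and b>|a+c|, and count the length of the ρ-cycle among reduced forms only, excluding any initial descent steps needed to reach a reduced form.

D = 48, ⌊√D⌋ = 6
descent: ρ → (-2,4,4)  [lands on river]
river: ρ → (4,4,-2)
ρ-cycle length = 2 (tail of 1 descent step not counted)

2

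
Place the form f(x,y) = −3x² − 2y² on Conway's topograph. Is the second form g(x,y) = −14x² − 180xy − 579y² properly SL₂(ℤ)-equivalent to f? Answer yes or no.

D₁ = -24, D₂ = -24
f is negative-definite; reduce −f:
−f: flip: (3,0,2)→(2,0,3)
−f: reduced (well bottom): (2,0,3) with a≤c, −a<b≤a
flip sign back: reduced form of f is (-2,0,-3)
g is negative-definite; reduce −g:
−g: translate: b→12 (≡180 mod 28), so (14,180,579)→(14,12,3)
−g: flip: (14,12,3)→(3,-12,14)
−g: translate: b→0 (≡-12 mod 6), so (3,-12,14)→(3,0,2)
−g: flip: (3,0,2)→(2,0,3)
−g: reduced (well bottom): (2,0,3) with a≤c, −a<b≤a
flip sign back: reduced form of g is (-2,0,-3)
reduced forms (-2, 0, -3) vs (-2, 0, -3) ⇒ equivalent

yes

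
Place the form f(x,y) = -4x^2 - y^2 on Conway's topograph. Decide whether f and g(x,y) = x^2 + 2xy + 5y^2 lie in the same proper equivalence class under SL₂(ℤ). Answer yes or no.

D₁ = -16, D₂ = -16
f is negative-definite; reduce −f:
−f: flip: (4,0,1)→(1,0,4)
−f: reduced (well bottom): (1,0,4) with a≤c, −a<b≤a
flip sign back: reduced form of f is (-1,0,-4)
g: translate: b→0 (≡2 mod 2), so (1,2,5)→(1,0,4)
g: reduced (well bottom): (1,0,4) with a≤c, −a<b≤a
reduced forms (-1, 0, -4) vs (1, 0, 4) ⇒ inequivalent

no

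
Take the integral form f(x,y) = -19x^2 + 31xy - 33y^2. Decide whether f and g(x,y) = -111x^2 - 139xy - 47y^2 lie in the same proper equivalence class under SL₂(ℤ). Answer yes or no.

D₁ = -1547, D₂ = -1547
f is negative-definite; reduce −f:
−f: translate: b→7 (≡-31 mod 38), so (19,-31,33)→(19,7,21)
−f: reduced (well bottom): (19,7,21) with a≤c, −a<b≤a
flip sign back: reduced form of f is (-19,-7,-21)
g is negative-definite; reduce −g:
−g: translate: b→-83 (≡139 mod 222), so (111,139,47)→(111,-83,19)
−g: flip: (111,-83,19)→(19,83,111)
−g: translate: b→7 (≡83 mod 38), so (19,83,111)→(19,7,21)
−g: reduced (well bottom): (19,7,21) with a≤c, −a<b≤a
flip sign back: reduced form of g is (-19,-7,-21)
reduced forms (-19, -7, -21) vs (-19, -7, -21) ⇒ equivalent

yes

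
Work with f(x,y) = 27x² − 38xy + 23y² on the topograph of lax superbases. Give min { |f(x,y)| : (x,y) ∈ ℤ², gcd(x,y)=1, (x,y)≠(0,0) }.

translate: b→16 (≡-38 mod 54), so (27,-38,23)→(27,16,12)
flip: (27,16,12)→(12,-16,27)
translate: b→8 (≡-16 mod 24), so (12,-16,27)→(12,8,23)
reduced (well bottom): (12,8,23) with a≤c, −a<b≤a
well minimum = a = 12

12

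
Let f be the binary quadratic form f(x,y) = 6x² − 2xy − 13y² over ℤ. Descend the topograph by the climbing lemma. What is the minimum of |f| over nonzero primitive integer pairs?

descent: ρ → (-13,2,6)
descent: ρ → (6,10,-9)  [lands on river]
river: ρ → (-9,8,7)
river: ρ → (7,6,-10)
river: ρ → (-10,14,3)
river: ρ → (3,16,-5)
river: ρ → (-5,14,6)
closes: descent 2, river 6
min |a| on river = 3

3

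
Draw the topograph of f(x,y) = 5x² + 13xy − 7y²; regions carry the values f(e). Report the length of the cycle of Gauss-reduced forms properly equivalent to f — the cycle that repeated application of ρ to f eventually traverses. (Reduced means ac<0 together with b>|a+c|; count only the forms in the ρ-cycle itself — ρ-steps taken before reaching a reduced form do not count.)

D = 309, ⌊√D⌋ = 17
river: ρ → (-7,15,3)
river: ρ → (3,15,-7)
river: ρ → (-7,13,5)
river: ρ → (5,17,-1)
river: ρ → (-1,17,5)
river: ρ → (5,13,-7)
ρ-cycle length = 6 (tail of 0 descent steps not counted)

6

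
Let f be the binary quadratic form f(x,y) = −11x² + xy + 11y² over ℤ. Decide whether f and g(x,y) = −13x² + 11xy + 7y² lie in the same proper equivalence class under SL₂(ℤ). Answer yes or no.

D₁ = 485, D₂ = 485
river cycle of f (length 6): (11, 21, -1), (-1, 21, 11), (11, 1, -11), (-11, 21, 1), (1, 21, -11), (-11, 1, 11)
river cycle of g (length 10): (7, 17, -7), (-7, 11, 13), (13, 15, -5), (-5, 15, 13), (13, 11, -7), (-7, 17, 7), (7, 11, -13), (-13, 15, 5), (5, 15, -13), (-13, 11, 7)
cycles differ ⇒ inequivalent

no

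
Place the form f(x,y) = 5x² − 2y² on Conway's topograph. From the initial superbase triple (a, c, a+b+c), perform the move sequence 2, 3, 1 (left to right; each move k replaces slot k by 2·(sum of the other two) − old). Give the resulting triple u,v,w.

start (5,-2,3) = (f(1,0),f(0,1),f(1,1))
replace slot 2: 2·(5+3) − (-2) = 18 → (5,18,3)
replace slot 3: 2·(5+18) − 3 = 43 → (5,18,43)
replace slot 1: 2·(18+43) − 5 = 117 → (117,18,43)

117,18,43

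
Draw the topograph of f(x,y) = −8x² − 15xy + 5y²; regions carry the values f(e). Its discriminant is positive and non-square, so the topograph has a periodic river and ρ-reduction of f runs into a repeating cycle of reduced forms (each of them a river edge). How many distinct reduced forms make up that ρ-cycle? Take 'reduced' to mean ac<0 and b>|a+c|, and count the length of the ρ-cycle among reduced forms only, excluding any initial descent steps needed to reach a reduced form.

D = 385, ⌊√D⌋ = 19
descent: ρ → (5,15,-8)  [lands on river]
river: ρ → (-8,17,3)
river: ρ → (3,19,-2)
river: ρ → (-2,17,12)
river: ρ → (12,7,-7)
river: ρ → (-7,7,12)
river: ρ → (12,17,-2)
river: ρ → (-2,19,3)
river: ρ → (3,17,-8)
river: ρ → (-8,15,5)
ρ-cycle length = 10 (tail of 1 descent step not counted)

10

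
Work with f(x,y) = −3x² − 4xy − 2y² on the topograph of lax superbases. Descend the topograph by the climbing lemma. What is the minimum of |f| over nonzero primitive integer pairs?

translate: b→-2 (≡4 mod 6), so (3,4,2)→(3,-2,1)
flip: (3,-2,1)→(1,2,3)
translate: b→0 (≡2 mod 2), so (1,2,3)→(1,0,2)
reduced (well bottom): (1,0,2) with a≤c, −a<b≤a
well minimum |f| = |-1| = 1 (negative-definite)

1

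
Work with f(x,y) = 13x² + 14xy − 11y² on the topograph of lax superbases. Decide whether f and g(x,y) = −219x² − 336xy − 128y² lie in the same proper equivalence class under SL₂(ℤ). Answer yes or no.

D₁ = 768, D₂ = 768
river cycle of f (length 8): (-11, 8, 16), (16, 24, -3), (-3, 24, 16), (16, 8, -11), (-11, 14, 13), (13, 12, -12), (-12, 12, 13), (13, 14, -11)
river cycle of g (length 8): (-11, 8, 16), (16, 24, -3), (-3, 24, 16), (16, 8, -11), (-11, 14, 13), (13, 12, -12), (-12, 12, 13), (13, 14, -11)
cycles coincide ⇒ equivalent

yes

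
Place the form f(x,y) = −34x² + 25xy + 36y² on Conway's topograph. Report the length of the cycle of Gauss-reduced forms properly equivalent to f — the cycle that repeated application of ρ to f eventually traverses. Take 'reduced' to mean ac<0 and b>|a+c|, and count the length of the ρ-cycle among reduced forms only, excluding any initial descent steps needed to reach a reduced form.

D = 5521, ⌊√D⌋ = 74
river: ρ → (36,47,-23)
river: ρ → (-23,45,38)
river: ρ → (38,31,-30)
river: ρ → (-30,29,39)
river: ρ → (39,49,-20)
river: ρ → (-20,71,6)
river: ρ → (6,73,-8)
river: ρ → (-8,71,15)
river: ρ → (15,49,-52)
river: ρ → (-52,55,12)
river: ρ → (12,65,-27)
river: ρ → (-27,43,34)
river: ρ → (34,25,-36)
river: ρ → (-36,47,23)
river: ρ → (23,45,-38)
river: ρ → (-38,31,30)
river: ρ → (30,29,-39)
river: ρ → (-39,49,20)
river: ρ → (20,71,-6)
river: ρ → (-6,73,8)
river: ρ → (8,71,-15)
river: ρ → (-15,49,52)
river: ρ → (52,55,-12)
river: ρ → (-12,65,27)
river: ρ → (27,43,-34)
river: ρ → (-34,25,36)
ρ-cycle length = 26 (tail of 0 descent steps not counted)

26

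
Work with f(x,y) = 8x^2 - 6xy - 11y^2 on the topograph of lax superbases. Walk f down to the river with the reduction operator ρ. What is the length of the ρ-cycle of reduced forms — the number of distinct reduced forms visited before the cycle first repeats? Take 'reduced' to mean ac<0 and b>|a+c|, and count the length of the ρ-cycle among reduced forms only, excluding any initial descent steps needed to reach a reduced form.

D = 388, ⌊√D⌋ = 19
descent: ρ → (-11,6,8)  [lands on river]
river: ρ → (8,10,-9)
river: ρ → (-9,8,9)
river: ρ → (9,10,-8)
river: ρ → (-8,6,11)
river: ρ → (11,16,-3)
river: ρ → (-3,14,16)
river: ρ → (16,18,-1)
river: ρ → (-1,18,16)
river: ρ → (16,14,-3)
river: ρ → (-3,16,11)
river: ρ → (11,6,-8)
river: ρ → (-8,10,9)
river: ρ → (9,8,-9)
river: ρ → (-9,10,8)
river: ρ → (8,6,-11)
river: ρ → (-11,16,3)
river: ρ → (3,14,-16)
river: ρ → (-16,18,1)
river: ρ → (1,18,-16)
river: ρ → (-16,14,3)
river: ρ → (3,16,-11)
ρ-cycle length = 22 (tail of 1 descent step not counted)

22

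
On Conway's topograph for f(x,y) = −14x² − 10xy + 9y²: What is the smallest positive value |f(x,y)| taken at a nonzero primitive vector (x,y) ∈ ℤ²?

descent: ρ → (9,10,-14)  [lands on river]
river: ρ → (-14,18,5)
river: ρ → (5,22,-6)
river: ρ → (-6,14,17)
river: ρ → (17,20,-3)
river: ρ → (-3,22,10)
river: ρ → (10,18,-7)
river: ρ → (-7,24,1)
river: ρ → (1,24,-7)
river: ρ → (-7,18,10)
river: ρ → (10,22,-3)
river: ρ → (-3,20,17)
river: ρ → (17,14,-6)
river: ρ → (-6,22,5)
river: ρ → (5,18,-14)
river: ρ → (-14,10,9)
river: ρ → (9,8,-15)
river: ρ → (-15,22,2)
river: ρ → (2,22,-15)
river: ρ → (-15,8,9)
closes: descent 1, river 20
min |a| on river = 1

1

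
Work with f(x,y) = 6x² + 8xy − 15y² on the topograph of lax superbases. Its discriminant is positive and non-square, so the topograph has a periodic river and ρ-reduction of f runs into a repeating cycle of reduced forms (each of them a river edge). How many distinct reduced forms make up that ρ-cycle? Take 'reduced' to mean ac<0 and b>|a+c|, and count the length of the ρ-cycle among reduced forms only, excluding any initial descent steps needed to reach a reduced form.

D = 424, ⌊√D⌋ = 20
descent: ρ → (-15,-8,6)
descent: ρ → (6,20,-1)  [lands on river]
river: ρ → (-1,20,6)
river: ρ → (6,16,-7)
river: ρ → (-7,12,10)
river: ρ → (10,8,-9)
river: ρ → (-9,10,9)
river: ρ → (9,8,-10)
river: ρ → (-10,12,7)
river: ρ → (7,16,-6)
river: ρ → (-6,20,1)
river: ρ → (1,20,-6)
river: ρ → (-6,16,7)
river: ρ → (7,12,-10)
river: ρ → (-10,8,9)
river: ρ → (9,10,-9)
river: ρ → (-9,8,10)
river: ρ → (10,12,-7)
river: ρ → (-7,16,6)
ρ-cycle length = 18 (tail of 2 descent steps not counted)

18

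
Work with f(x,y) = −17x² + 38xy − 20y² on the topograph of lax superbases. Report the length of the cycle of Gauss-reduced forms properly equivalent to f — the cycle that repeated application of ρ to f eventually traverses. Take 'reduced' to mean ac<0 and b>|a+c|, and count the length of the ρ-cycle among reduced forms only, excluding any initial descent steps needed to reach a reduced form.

D = 84, ⌊√D⌋ = 9
descent: ρ → (-20,2,1)
descent: ρ → (1,8,-5)  [lands on river]
river: ρ → (-5,2,4)
river: ρ → (4,6,-3)
river: ρ → (-3,6,4)
river: ρ → (4,2,-5)
river: ρ → (-5,8,1)
ρ-cycle length = 6 (tail of 2 descent steps not counted)

6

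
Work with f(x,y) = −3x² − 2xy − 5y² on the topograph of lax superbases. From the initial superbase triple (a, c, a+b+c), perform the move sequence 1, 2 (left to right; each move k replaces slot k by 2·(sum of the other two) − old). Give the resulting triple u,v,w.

start (-3,-5,-10) = (f(1,0),f(0,1),f(1,1))
replace slot 1: 2·((-5)+(-10)) − (-3) = -27 → (-27,-5,-10)
replace slot 2: 2·((-27)+(-10)) − (-5) = -69 → (-27,-69,-10)

-27,-69,-10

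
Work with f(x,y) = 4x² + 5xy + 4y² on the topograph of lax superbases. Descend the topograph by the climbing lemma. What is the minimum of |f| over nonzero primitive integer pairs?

translate: b→-3 (≡5 mod 8), so (4,5,4)→(4,-3,3)
flip: (4,-3,3)→(3,3,4)
reduced (well bottom): (3,3,4) with a≤c, −a<b≤a
well minimum = a = 3

3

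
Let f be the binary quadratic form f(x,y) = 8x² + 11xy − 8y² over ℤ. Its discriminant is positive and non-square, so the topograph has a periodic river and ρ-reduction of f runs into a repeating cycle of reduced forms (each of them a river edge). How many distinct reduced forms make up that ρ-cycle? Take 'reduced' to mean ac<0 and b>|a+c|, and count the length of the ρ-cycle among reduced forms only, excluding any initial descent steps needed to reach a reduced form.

D = 377, ⌊√D⌋ = 19
river: ρ → (-8,5,11)
river: ρ → (11,17,-2)
river: ρ → (-2,19,2)
river: ρ → (2,17,-11)
river: ρ → (-11,5,8)
river: ρ → (8,11,-8)
ρ-cycle length = 6 (tail of 0 descent steps not counted)

6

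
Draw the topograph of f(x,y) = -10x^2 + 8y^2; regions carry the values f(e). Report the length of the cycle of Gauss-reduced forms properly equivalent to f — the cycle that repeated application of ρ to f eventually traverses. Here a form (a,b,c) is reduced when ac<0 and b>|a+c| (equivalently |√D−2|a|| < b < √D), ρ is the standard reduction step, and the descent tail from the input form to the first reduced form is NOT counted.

D = 320, ⌊√D⌋ = 17
descent: ρ → (8,16,-2)  [lands on river]
river: ρ → (-2,16,8)
ρ-cycle length = 2 (tail of 1 descent step not counted)

2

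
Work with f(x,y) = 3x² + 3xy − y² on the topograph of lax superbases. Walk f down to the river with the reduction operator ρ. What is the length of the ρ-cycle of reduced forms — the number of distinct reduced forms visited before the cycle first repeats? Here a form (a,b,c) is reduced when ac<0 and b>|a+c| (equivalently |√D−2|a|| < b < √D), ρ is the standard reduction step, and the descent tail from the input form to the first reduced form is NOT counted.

D = 21, ⌊√D⌋ = 4
river: ρ → (-1,3,3)
river: ρ → (3,3,-1)
ρ-cycle length = 2 (tail of 0 descent steps not counted)

2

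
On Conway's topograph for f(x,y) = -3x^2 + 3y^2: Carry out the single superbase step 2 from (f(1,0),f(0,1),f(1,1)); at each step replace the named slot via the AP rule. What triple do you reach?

start (-3,3,0) = (f(1,0),f(0,1),f(1,1))
replace slot 2: 2·((-3)+0) − 3 = -9 → (-3,-9,0)

-3,-9,0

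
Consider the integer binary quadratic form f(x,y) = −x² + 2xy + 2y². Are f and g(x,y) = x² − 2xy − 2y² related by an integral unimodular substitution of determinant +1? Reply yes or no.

D₁ = 12, D₂ = 12
river cycle of f (length 2): (2, 2, -1), (-1, 2, 2)
river cycle of g (length 2): (-2, 2, 1), (1, 2, -2)
cycles differ ⇒ inequivalent

no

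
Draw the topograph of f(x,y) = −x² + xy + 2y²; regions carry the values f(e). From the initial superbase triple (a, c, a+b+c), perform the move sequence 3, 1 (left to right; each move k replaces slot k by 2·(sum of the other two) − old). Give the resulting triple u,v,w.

start (-1,2,2) = (f(1,0),f(0,1),f(1,1))
replace slot 3: 2·((-1)+2) − 2 = 0 → (-1,2,0)
replace slot 1: 2·(2+0) − (-1) = 5 → (5,2,0)

5,2,0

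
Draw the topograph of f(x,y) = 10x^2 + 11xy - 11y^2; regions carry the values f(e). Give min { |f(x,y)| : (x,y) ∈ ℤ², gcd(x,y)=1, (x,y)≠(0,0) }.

river: ρ → (-11,11,10)
river: ρ → (10,9,-12)
river: ρ → (-12,15,7)
river: ρ → (7,13,-14)
river: ρ → (-14,15,6)
river: ρ → (6,21,-5)
river: ρ → (-5,19,10)
river: ρ → (10,21,-3)
river: ρ → (-3,21,10)
river: ρ → (10,19,-5)
river: ρ → (-5,21,6)
river: ρ → (6,15,-14)
river: ρ → (-14,13,7)
river: ρ → (7,15,-12)
river: ρ → (-12,9,10)
river: ρ → (10,11,-11)
closes: descent 0, river 16
min |a| on river = 3

3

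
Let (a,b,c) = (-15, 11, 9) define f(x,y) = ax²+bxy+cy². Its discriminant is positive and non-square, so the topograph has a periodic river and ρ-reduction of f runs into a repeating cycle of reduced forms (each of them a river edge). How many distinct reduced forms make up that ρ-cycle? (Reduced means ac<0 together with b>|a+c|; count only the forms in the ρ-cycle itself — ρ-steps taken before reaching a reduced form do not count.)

D = 661, ⌊√D⌋ = 25
river: ρ → (9,25,-1)
river: ρ → (-1,25,9)
river: ρ → (9,11,-15)
river: ρ → (-15,19,5)
river: ρ → (5,21,-11)
river: ρ → (-11,23,3)
river: ρ → (3,25,-3)
river: ρ → (-3,23,11)
river: ρ → (11,21,-5)
river: ρ → (-5,19,15)
river: ρ → (15,11,-9)
river: ρ → (-9,25,1)
river: ρ → (1,25,-9)
river: ρ → (-9,11,15)
river: ρ → (15,19,-5)
river: ρ → (-5,21,11)
river: ρ → (11,23,-3)
river: ρ → (-3,25,3)
river: ρ → (3,23,-11)
river: ρ → (-11,21,5)
river: ρ → (5,19,-15)
river: ρ → (-15,11,9)
ρ-cycle length = 22 (tail of 0 descent steps not counted)

22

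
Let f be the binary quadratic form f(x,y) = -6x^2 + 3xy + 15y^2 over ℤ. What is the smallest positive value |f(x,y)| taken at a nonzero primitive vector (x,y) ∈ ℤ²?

descent: ρ → (15,-3,-6)
descent: ρ → (-6,15,6)  [lands on river]
river: ρ → (6,9,-12)
river: ρ → (-12,15,3)
river: ρ → (3,15,-12)
river: ρ → (-12,9,6)
river: ρ → (6,15,-6)
river: ρ → (-6,9,12)
river: ρ → (12,15,-3)
river: ρ → (-3,15,12)
river: ρ → (12,9,-6)
closes: descent 2, river 10
min |a| on river = 3

3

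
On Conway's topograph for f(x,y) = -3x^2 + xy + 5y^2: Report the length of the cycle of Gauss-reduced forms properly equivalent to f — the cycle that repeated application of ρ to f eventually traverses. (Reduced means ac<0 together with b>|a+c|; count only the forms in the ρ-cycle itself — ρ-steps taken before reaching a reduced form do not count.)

D = 61, ⌊√D⌋ = 7
descent: ρ → (5,-1,-3)
descent: ρ → (-3,7,1)  [lands on river]
river: ρ → (1,7,-3)
river: ρ → (-3,5,3)
river: ρ → (3,7,-1)
river: ρ → (-1,7,3)
river: ρ → (3,5,-3)
ρ-cycle length = 6 (tail of 2 descent steps not counted)

6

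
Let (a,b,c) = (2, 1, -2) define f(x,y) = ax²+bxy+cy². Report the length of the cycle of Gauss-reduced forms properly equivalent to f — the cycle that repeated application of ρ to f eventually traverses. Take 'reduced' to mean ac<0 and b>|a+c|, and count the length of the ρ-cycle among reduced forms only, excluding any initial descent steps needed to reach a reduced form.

D = 17, ⌊√D⌋ = 4
river: ρ → (-2,3,1)
river: ρ → (1,3,-2)
river: ρ → (-2,1,2)
river: ρ → (2,3,-1)
river: ρ → (-1,3,2)
river: ρ → (2,1,-2)
ρ-cycle length = 6 (tail of 0 descent steps not counted)

6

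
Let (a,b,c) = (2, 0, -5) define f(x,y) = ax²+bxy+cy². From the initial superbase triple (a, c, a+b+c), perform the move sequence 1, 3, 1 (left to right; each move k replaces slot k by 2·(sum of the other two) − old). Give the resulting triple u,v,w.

start (2,-5,-3) = (f(1,0),f(0,1),f(1,1))
replace slot 1: 2·((-5)+(-3)) − 2 = -18 → (-18,-5,-3)
replace slot 3: 2·((-18)+(-5)) − (-3) = -43 → (-18,-5,-43)
replace slot 1: 2·((-5)+(-43)) − (-18) = -78 → (-78,-5,-43)

-78,-5,-43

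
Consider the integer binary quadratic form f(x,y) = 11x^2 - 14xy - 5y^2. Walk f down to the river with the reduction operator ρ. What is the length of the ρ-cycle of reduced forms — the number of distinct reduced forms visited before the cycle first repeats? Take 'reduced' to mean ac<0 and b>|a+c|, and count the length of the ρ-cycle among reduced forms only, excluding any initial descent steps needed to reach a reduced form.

D = 416, ⌊√D⌋ = 20
descent: ρ → (-5,14,11)  [lands on river]
river: ρ → (11,8,-8)
river: ρ → (-8,8,11)
river: ρ → (11,14,-5)
river: ρ → (-5,16,8)
river: ρ → (8,16,-5)
ρ-cycle length = 6 (tail of 1 descent step not counted)

6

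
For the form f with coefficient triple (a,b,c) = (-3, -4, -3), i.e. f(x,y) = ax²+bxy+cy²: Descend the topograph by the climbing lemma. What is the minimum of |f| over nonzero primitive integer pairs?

translate: b→-2 (≡4 mod 6), so (3,4,3)→(3,-2,2)
flip: (3,-2,2)→(2,2,3)
reduced (well bottom): (2,2,3) with a≤c, −a<b≤a
well minimum |f| = |-2| = 2 (negative-definite)

2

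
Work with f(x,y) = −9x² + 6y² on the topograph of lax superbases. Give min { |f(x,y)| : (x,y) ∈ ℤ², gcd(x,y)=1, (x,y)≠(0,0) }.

descent: ρ → (6,12,-3)  [lands on river]
river: ρ → (-3,12,6)
closes: descent 1, river 2
min |a| on river = 3

3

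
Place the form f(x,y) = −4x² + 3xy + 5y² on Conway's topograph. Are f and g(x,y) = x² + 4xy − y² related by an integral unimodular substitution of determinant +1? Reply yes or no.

D₁ = 89, D₂ = 20
discriminants differ ⇒ not SL₂(ℤ)-equivalent

no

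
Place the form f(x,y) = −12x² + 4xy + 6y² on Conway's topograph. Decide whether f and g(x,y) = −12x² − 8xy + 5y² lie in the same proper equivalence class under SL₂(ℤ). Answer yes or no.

D₁ = 304, D₂ = 304
river cycle of f (length 6): (6, 8, -10), (-10, 12, 4), (4, 12, -10), (-10, 8, 6), (6, 16, -2), (-2, 16, 6)
river cycle of g (length 12): (5, 8, -12), (-12, 16, 1), (1, 16, -12), (-12, 8, 5), (5, 12, -8), (-8, 4, 9), (9, 14, -3), (-3, 16, 4), (4, 16, -3), (-3, 14, 9), … (2 more)
cycles differ ⇒ inequivalent

no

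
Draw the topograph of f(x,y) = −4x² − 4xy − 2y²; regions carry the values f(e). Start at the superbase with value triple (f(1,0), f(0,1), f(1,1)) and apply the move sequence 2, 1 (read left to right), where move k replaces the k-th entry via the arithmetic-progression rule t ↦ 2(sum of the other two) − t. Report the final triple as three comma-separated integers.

start (-4,-2,-10) = (f(1,0),f(0,1),f(1,1))
replace slot 2: 2·((-4)+(-10)) − (-2) = -26 → (-4,-26,-10)
replace slot 1: 2·((-26)+(-10)) − (-4) = -68 → (-68,-26,-10)

-68,-26,-10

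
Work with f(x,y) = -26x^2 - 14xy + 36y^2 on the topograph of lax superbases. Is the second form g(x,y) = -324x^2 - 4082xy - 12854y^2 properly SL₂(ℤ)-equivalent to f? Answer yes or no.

D₁ = 3940, D₂ = 3940
river cycle of f (length 10): (36, 14, -26), (-26, 38, 24), (24, 58, -6), (-6, 62, 4), (4, 58, -36), (-36, 14, 26), (26, 38, -24), (-24, 58, 6), (6, 62, -4), (-4, 58, 36)
river cycle of g (length 10): (-26, 38, 24), (24, 58, -6), (-6, 62, 4), (4, 58, -36), (-36, 14, 26), (26, 38, -24), (-24, 58, 6), (6, 62, -4), (-4, 58, 36), (36, 14, -26)
cycles coincide ⇒ equivalent

yes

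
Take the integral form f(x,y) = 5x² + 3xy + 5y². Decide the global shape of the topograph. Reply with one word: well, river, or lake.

D = b²−4ac = 3² − 4·5·5 = -91
D < 0 ⇒ definite ⇒ every region one sign ⇒ single well

well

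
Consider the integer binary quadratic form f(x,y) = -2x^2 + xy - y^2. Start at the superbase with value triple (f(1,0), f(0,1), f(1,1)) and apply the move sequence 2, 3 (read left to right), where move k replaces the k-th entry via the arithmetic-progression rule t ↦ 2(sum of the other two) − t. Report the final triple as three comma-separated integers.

start (-2,-1,-2) = (f(1,0),f(0,1),f(1,1))
replace slot 2: 2·((-2)+(-2)) − (-1) = -7 → (-2,-7,-2)
replace slot 3: 2·((-2)+(-7)) − (-2) = -16 → (-2,-7,-16)

-2,-7,-16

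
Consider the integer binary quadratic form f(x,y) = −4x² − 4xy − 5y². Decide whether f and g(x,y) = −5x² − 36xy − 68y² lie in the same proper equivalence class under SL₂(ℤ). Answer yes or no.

D₁ = -64, D₂ = -64
f is negative-definite; reduce −f:
−f: reduced (well bottom): (4,4,5) with a≤c, −a<b≤a
flip sign back: reduced form of f is (-4,-4,-5)
g is negative-definite; reduce −g:
−g: translate: b→-4 (≡36 mod 10), so (5,36,68)→(5,-4,4)
−g: flip: (5,-4,4)→(4,4,5)
−g: reduced (well bottom): (4,4,5) with a≤c, −a<b≤a
flip sign back: reduced form of g is (-4,-4,-5)
reduced forms (-4, -4, -5) vs (-4, -4, -5) ⇒ equivalent

yes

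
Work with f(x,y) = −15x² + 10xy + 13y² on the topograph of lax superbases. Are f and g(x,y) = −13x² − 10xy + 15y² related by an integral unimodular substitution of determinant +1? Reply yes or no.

D₁ = 880, D₂ = 880
river cycle of f (length 6): (13, 16, -12), (-12, 8, 17), (17, 26, -3), (-3, 28, 8), (8, 20, -15), (-15, 10, 13)
river cycle of g (length 6): (15, 10, -13), (-13, 16, 12), (12, 8, -17), (-17, 26, 3), (3, 28, -8), (-8, 20, 15)
cycles differ ⇒ inequivalent

no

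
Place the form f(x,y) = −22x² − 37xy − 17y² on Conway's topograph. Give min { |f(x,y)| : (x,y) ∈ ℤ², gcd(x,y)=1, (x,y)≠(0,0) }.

translate: b→-7 (≡37 mod 44), so (22,37,17)→(22,-7,2)
flip: (22,-7,2)→(2,7,22)
translate: b→-1 (≡7 mod 4), so (2,7,22)→(2,-1,16)
reduced (well bottom): (2,-1,16) with a≤c, −a<b≤a
well minimum |f| = |-2| = 2 (negative-definite)

2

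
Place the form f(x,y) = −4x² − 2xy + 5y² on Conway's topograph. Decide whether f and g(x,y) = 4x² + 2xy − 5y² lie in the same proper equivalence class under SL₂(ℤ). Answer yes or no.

D₁ = 84, D₂ = 84
river cycle of f (length 6): (5, 2, -4), (-4, 6, 3), (3, 6, -4), (-4, 2, 5), (5, 8, -1), (-1, 8, 5)
river cycle of g (length 6): (-5, 8, 1), (1, 8, -5), (-5, 2, 4), (4, 6, -3), (-3, 6, 4), (4, 2, -5)
cycles differ ⇒ inequivalent

no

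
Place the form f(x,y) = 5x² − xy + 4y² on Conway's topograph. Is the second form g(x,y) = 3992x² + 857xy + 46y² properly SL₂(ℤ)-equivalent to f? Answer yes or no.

D₁ = -79, D₂ = -79
f: flip: (5,-1,4)→(4,1,5)
f: reduced (well bottom): (4,1,5) with a≤c, −a<b≤a
g: flip: (3992,857,46)→(46,-857,3992)
g: translate: b→-29 (≡-857 mod 92), so (46,-857,3992)→(46,-29,5)
g: flip: (46,-29,5)→(5,29,46)
g: translate: b→-1 (≡29 mod 10), so (5,29,46)→(5,-1,4)
g: flip: (5,-1,4)→(4,1,5)
g: reduced (well bottom): (4,1,5) with a≤c, −a<b≤a
reduced forms (4, 1, 5) vs (4, 1, 5) ⇒ equivalent

yes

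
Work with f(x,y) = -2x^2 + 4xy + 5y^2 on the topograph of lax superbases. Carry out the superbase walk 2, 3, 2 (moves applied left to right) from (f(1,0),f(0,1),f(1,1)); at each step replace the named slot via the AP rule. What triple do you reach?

start (-2,5,7) = (f(1,0),f(0,1),f(1,1))
replace slot 2: 2·((-2)+7) − 5 = 5 → (-2,5,7)
replace slot 3: 2·((-2)+5) − 7 = -1 → (-2,5,-1)
replace slot 2: 2·((-2)+(-1)) − 5 = -11 → (-2,-11,-1)

-2,-11,-1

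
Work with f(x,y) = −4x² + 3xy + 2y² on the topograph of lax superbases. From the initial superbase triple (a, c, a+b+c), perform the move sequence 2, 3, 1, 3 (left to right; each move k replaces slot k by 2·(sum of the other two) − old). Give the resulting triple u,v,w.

start (-4,2,1) = (f(1,0),f(0,1),f(1,1))
replace slot 2: 2·((-4)+1) − 2 = -8 → (-4,-8,1)
replace slot 3: 2·((-4)+(-8)) − 1 = -25 → (-4,-8,-25)
replace slot 1: 2·((-8)+(-25)) − (-4) = -62 → (-62,-8,-25)
replace slot 3: 2·((-62)+(-8)) − (-25) = -115 → (-62,-8,-115)

-62,-8,-115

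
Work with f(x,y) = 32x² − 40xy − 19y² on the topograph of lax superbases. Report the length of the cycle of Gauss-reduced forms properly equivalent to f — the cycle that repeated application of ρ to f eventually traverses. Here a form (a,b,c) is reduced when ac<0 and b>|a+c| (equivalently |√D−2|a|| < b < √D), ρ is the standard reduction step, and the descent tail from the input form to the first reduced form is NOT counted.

D = 4032, ⌊√D⌋ = 63
descent: ρ → (-19,40,32)  [lands on river]
river: ρ → (32,24,-27)
river: ρ → (-27,30,29)
river: ρ → (29,28,-28)
river: ρ → (-28,28,29)
river: ρ → (29,30,-27)
river: ρ → (-27,24,32)
river: ρ → (32,40,-19)
river: ρ → (-19,36,36)
river: ρ → (36,36,-19)
ρ-cycle length = 10 (tail of 1 descent step not counted)

10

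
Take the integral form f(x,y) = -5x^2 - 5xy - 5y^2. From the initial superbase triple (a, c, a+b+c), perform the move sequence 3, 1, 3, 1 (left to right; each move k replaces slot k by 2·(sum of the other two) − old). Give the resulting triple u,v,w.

start (-5,-5,-15) = (f(1,0),f(0,1),f(1,1))
replace slot 3: 2·((-5)+(-5)) − (-15) = -5 → (-5,-5,-5)
replace slot 1: 2·((-5)+(-5)) − (-5) = -15 → (-15,-5,-5)
replace slot 3: 2·((-15)+(-5)) − (-5) = -35 → (-15,-5,-35)
replace slot 1: 2·((-5)+(-35)) − (-15) = -65 → (-65,-5,-35)

-65,-5,-35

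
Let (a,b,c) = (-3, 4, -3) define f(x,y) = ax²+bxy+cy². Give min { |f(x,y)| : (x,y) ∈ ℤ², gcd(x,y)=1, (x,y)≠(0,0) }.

translate: b→2 (≡-4 mod 6), so (3,-4,3)→(3,2,2)
flip: (3,2,2)→(2,-2,3)
translate: b→2 (≡-2 mod 4), so (2,-2,3)→(2,2,3)
reduced (well bottom): (2,2,3) with a≤c, −a<b≤a
well minimum |f| = |-2| = 2 (negative-definite)

2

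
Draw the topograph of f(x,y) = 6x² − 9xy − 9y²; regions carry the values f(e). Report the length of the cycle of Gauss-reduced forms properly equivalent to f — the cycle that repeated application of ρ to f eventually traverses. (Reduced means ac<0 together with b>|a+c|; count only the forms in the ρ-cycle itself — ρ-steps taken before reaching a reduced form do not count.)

D = 297, ⌊√D⌋ = 17
descent: ρ → (-9,9,6)  [lands on river]
river: ρ → (6,15,-3)
river: ρ → (-3,15,6)
river: ρ → (6,9,-9)
ρ-cycle length = 4 (tail of 1 descent step not counted)

4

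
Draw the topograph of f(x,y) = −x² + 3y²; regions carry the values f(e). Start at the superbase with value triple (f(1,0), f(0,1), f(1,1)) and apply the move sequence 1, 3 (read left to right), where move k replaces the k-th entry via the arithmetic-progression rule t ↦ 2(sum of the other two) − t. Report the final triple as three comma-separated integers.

start (-1,3,2) = (f(1,0),f(0,1),f(1,1))
replace slot 1: 2·(3+2) − (-1) = 11 → (11,3,2)
replace slot 3: 2·(11+3) − 2 = 26 → (11,3,26)

11,3,26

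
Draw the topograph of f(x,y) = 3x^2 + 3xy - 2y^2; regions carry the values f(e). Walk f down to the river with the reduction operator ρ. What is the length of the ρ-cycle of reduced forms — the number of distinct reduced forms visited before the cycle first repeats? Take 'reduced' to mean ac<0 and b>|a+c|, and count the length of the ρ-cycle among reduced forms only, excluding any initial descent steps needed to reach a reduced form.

D = 33, ⌊√D⌋ = 5
river: ρ → (-2,5,1)
river: ρ → (1,5,-2)
river: ρ → (-2,3,3)
river: ρ → (3,3,-2)
ρ-cycle length = 4 (tail of 0 descent steps not counted)

4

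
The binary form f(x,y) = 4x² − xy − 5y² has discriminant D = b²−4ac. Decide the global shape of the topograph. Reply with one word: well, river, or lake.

D = b²−4ac = (-1)² − 4·4·(-5) = 81
D = 9² is a perfect square ⇒ form factors over ℤ ⇒ lakes

lake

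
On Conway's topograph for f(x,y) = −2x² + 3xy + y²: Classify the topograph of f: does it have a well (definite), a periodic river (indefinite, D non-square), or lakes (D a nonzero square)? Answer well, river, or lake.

D = b²−4ac = 3² − 4·(-2)·1 = 17
D > 0 non-square ⇒ indefinite ⇒ periodic river

river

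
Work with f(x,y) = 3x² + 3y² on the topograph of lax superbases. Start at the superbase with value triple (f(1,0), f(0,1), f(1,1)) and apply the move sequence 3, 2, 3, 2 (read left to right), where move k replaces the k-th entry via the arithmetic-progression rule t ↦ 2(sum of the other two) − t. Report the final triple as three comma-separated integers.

start (3,3,6) = (f(1,0),f(0,1),f(1,1))
replace slot 3: 2·(3+3) − 6 = 6 → (3,3,6)
replace slot 2: 2·(3+6) − 3 = 15 → (3,15,6)
replace slot 3: 2·(3+15) − 6 = 30 → (3,15,30)
replace slot 2: 2·(3+30) − 15 = 51 → (3,51,30)

3,51,30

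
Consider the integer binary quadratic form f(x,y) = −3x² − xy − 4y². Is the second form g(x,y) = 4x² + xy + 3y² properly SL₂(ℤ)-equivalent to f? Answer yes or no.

D₁ = -47, D₂ = -47
f is negative-definite; reduce −f:
−f: reduced (well bottom): (3,1,4) with a≤c, −a<b≤a
flip sign back: reduced form of f is (-3,-1,-4)
g: flip: (4,1,3)→(3,-1,4)
g: reduced (well bottom): (3,-1,4) with a≤c, −a<b≤a
reduced forms (-3, -1, -4) vs (3, -1, 4) ⇒ inequivalent

no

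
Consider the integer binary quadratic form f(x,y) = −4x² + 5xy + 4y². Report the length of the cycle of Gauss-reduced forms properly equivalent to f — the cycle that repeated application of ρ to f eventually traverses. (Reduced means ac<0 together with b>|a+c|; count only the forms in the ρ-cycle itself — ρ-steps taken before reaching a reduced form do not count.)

D = 89, ⌊√D⌋ = 9
river: ρ → (4,3,-5)
river: ρ → (-5,7,2)
river: ρ → (2,9,-1)
river: ρ → (-1,9,2)
river: ρ → (2,7,-5)
river: ρ → (-5,3,4)
river: ρ → (4,5,-4)
river: ρ → (-4,3,5)
river: ρ → (5,7,-2)
river: ρ → (-2,9,1)
river: ρ → (1,9,-2)
river: ρ → (-2,7,5)
river: ρ → (5,3,-4)
river: ρ → (-4,5,4)
ρ-cycle length = 14 (tail of 0 descent steps not counted)

14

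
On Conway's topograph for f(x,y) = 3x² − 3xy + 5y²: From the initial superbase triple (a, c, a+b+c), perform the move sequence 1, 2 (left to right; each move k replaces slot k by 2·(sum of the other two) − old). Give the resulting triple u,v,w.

start (3,5,5) = (f(1,0),f(0,1),f(1,1))
replace slot 1: 2·(5+5) − 3 = 17 → (17,5,5)
replace slot 2: 2·(17+5) − 5 = 39 → (17,39,5)

17,39,5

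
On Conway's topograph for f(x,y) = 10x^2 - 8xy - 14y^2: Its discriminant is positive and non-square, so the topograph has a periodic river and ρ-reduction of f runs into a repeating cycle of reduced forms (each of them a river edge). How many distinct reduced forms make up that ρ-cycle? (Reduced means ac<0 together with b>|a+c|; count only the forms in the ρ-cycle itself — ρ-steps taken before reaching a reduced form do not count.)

D = 624, ⌊√D⌋ = 24
descent: ρ → (-14,8,10)  [lands on river]
river: ρ → (10,12,-12)
river: ρ → (-12,12,10)
river: ρ → (10,8,-14)
river: ρ → (-14,20,4)
river: ρ → (4,20,-14)
ρ-cycle length = 6 (tail of 1 descent step not counted)

6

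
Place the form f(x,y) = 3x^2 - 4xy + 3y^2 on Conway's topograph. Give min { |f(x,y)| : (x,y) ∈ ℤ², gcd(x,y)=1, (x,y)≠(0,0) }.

translate: b→2 (≡-4 mod 6), so (3,-4,3)→(3,2,2)
flip: (3,2,2)→(2,-2,3)
translate: b→2 (≡-2 mod 4), so (2,-2,3)→(2,2,3)
reduced (well bottom): (2,2,3) with a≤c, −a<b≤a
well minimum = a = 2

2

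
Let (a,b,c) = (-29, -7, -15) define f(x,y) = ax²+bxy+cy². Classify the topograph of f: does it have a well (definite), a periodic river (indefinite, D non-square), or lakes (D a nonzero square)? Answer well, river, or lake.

D = b²−4ac = (-7)² − 4·(-29)·(-15) = -1691
D < 0 ⇒ definite ⇒ every region one sign ⇒ single well

well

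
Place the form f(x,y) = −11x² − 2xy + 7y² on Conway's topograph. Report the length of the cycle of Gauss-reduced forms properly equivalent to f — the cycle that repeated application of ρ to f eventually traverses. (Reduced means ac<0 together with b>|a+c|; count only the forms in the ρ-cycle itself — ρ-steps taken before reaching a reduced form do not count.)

D = 312, ⌊√D⌋ = 17
descent: ρ → (7,16,-2)  [lands on river]
river: ρ → (-2,16,7)
river: ρ → (7,12,-6)
river: ρ → (-6,12,7)
ρ-cycle length = 4 (tail of 1 descent step not counted)

4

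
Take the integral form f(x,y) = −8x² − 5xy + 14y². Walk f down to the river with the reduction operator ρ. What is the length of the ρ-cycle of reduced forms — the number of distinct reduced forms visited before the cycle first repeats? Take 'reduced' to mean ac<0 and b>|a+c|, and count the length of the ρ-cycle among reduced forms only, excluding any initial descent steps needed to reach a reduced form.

D = 473, ⌊√D⌋ = 21
descent: ρ → (14,5,-8)
descent: ρ → (-8,11,11)  [lands on river]
river: ρ → (11,11,-8)
river: ρ → (-8,21,1)
river: ρ → (1,21,-8)
ρ-cycle length = 4 (tail of 2 descent steps not counted)

4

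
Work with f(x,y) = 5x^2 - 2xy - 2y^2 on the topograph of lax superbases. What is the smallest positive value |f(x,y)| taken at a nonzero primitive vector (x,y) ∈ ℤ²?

descent: ρ → (-2,6,1)  [lands on river]
river: ρ → (1,6,-2)
closes: descent 1, river 2
min |a| on river = 1

1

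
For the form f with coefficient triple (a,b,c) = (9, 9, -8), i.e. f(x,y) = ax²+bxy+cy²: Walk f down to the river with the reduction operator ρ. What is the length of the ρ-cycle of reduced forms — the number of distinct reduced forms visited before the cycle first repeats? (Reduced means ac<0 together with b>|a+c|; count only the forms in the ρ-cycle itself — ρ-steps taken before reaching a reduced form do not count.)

D = 369, ⌊√D⌋ = 19
river: ρ → (-8,7,10)
river: ρ → (10,13,-5)
river: ρ → (-5,17,4)
river: ρ → (4,15,-9)
river: ρ → (-9,3,10)
river: ρ → (10,17,-2)
river: ρ → (-2,19,1)
river: ρ → (1,19,-2)
river: ρ → (-2,17,10)
river: ρ → (10,3,-9)
river: ρ → (-9,15,4)
river: ρ → (4,17,-5)
river: ρ → (-5,13,10)
river: ρ → (10,7,-8)
river: ρ → (-8,9,9)
river: ρ → (9,9,-8)
ρ-cycle length = 16 (tail of 0 descent steps not counted)

16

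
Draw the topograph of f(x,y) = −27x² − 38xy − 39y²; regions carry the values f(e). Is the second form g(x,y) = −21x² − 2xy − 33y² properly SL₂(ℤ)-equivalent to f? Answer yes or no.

D₁ = -2768, D₂ = -2768
f is negative-definite; reduce −f:
−f: translate: b→-16 (≡38 mod 54), so (27,38,39)→(27,-16,28)
−f: reduced (well bottom): (27,-16,28) with a≤c, −a<b≤a
flip sign back: reduced form of f is (-27,16,-28)
g is negative-definite; reduce −g:
−g: reduced (well bottom): (21,2,33) with a≤c, −a<b≤a
flip sign back: reduced form of g is (-21,-2,-33)
reduced forms (-27, 16, -28) vs (-21, -2, -33) ⇒ inequivalent

no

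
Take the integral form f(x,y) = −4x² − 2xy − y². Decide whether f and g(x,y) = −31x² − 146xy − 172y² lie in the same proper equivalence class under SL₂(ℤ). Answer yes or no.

D₁ = -12, D₂ = -12
f is negative-definite; reduce −f:
−f: flip: (4,2,1)→(1,-2,4)
−f: translate: b→0 (≡-2 mod 2), so (1,-2,4)→(1,0,3)
−f: reduced (well bottom): (1,0,3) with a≤c, −a<b≤a
flip sign back: reduced form of f is (-1,0,-3)
g is negative-definite; reduce −g:
−g: translate: b→22 (≡146 mod 62), so (31,146,172)→(31,22,4)
−g: flip: (31,22,4)→(4,-22,31)
−g: translate: b→2 (≡-22 mod 8), so (4,-22,31)→(4,2,1)
−g: flip: (4,2,1)→(1,-2,4)
−g: translate: b→0 (≡-2 mod 2), so (1,-2,4)→(1,0,3)
−g: reduced (well bottom): (1,0,3) with a≤c, −a<b≤a
flip sign back: reduced form of g is (-1,0,-3)
reduced forms (-1, 0, -3) vs (-1, 0, -3) ⇒ equivalent

yes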